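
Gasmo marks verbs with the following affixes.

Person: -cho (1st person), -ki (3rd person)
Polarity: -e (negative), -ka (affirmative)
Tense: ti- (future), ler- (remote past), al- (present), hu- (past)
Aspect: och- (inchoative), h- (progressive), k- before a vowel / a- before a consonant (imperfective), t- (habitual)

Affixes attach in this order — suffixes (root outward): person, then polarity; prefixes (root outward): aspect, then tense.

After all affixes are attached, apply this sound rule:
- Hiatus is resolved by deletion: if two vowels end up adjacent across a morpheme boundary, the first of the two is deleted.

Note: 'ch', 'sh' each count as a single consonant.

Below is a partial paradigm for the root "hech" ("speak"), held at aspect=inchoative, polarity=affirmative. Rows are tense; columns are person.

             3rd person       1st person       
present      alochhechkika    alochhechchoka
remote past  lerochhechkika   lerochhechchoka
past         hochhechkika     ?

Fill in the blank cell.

hochhechchoka

Attach aspect inchoative och- → ochhech.
Attach person 1st person -cho → ochhechcho.
Attach tense past hu- → huochhechcho.
Attach polarity affirmative -ka → huochhechchoka.
Apply vowel deletion: huochhechchoka → hochhechchoka.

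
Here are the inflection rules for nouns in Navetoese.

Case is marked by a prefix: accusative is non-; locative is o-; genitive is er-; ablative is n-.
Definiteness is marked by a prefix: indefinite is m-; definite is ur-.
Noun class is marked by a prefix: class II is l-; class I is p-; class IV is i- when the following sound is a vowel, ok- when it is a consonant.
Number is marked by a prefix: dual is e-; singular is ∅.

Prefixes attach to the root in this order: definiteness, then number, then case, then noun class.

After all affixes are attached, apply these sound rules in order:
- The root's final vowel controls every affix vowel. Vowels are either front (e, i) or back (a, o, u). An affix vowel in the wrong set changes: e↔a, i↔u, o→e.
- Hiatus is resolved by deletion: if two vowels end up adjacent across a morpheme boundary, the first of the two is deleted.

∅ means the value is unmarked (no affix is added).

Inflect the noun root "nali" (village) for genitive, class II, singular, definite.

Attach definiteness definite ur- → urnali.
number = singular: zero marking, form stays urnali.
Attach case genitive er- → erurnali.
Attach noun class class II l- → lerurnali.
Apply vowel harmony: lerurnali → lerirnali.
Vowel deletion: no change.

lerirnali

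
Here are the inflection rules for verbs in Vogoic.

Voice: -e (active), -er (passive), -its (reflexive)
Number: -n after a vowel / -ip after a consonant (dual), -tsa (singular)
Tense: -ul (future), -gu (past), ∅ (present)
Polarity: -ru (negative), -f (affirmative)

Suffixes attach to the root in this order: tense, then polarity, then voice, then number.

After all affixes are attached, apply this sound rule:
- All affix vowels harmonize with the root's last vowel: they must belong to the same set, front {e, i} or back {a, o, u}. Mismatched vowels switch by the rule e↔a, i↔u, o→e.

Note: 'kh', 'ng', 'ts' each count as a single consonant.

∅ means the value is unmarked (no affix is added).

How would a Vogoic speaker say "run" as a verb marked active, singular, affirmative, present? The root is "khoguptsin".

khoguptsinfetse

tense = present: zero marking, form stays khoguptsin.
Attach polarity affirmative -f → khoguptsinf.
Attach voice active -e → khoguptsinfe.
Attach number singular -tsa → khoguptsinfetsa.
Apply vowel harmony: khoguptsinfetsa → khoguptsinfetse.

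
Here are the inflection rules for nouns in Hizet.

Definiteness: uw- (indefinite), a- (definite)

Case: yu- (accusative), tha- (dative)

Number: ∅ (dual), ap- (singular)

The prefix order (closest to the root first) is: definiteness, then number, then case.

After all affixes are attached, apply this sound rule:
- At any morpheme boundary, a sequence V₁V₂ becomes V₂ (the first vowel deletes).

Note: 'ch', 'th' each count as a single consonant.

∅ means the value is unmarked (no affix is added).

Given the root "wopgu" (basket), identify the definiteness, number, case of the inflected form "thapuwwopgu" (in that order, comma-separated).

indefinite, singular, dative

Segment: tha-ap-uw-wopgu.
definiteness: uw- → indefinite.
number: ap- → singular.
case: tha- → dative.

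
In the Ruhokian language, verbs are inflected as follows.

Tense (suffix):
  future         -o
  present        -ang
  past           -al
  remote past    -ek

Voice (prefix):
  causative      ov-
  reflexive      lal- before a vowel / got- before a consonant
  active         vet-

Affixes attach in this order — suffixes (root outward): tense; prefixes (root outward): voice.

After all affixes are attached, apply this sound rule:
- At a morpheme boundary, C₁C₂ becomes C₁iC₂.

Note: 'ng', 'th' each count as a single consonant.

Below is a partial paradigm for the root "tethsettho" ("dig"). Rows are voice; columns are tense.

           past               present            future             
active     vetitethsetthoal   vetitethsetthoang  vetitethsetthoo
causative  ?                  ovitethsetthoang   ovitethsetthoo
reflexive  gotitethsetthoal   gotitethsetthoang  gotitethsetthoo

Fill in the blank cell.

Attach tense past -al → tethsetthoal.
Attach voice causative ov- → ovtethsetthoal.
Apply epenthesis: ovtethsetthoal → ovitethsetthoal.

ovitethsetthoal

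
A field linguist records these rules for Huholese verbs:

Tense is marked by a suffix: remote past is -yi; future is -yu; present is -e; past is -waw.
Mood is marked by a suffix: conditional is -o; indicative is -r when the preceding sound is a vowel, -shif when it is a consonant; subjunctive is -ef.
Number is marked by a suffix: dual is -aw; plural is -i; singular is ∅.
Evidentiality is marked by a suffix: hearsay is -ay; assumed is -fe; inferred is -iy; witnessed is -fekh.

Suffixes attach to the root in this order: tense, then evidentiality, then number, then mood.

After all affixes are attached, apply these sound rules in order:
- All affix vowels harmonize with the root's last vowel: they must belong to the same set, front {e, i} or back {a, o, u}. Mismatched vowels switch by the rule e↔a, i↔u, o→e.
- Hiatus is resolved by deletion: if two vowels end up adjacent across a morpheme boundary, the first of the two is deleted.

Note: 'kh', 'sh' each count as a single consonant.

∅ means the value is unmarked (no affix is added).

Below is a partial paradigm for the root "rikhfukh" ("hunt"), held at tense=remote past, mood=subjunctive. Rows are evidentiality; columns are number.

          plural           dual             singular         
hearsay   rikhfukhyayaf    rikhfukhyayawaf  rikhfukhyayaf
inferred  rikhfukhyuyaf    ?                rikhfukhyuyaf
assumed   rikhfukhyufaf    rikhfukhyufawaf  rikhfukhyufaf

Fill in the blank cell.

Attach tense remote past -yi → rikhfukhyi.
Attach evidentiality inferred -iy → rikhfukhyiiy.
Attach number dual -aw → rikhfukhyiiyaw.
Attach mood subjunctive -ef → rikhfukhyiiyawef.
Apply vowel harmony: rikhfukhyiiyawef → rikhfukhyuuyawaf.
Apply vowel deletion: rikhfukhyuuyawaf → rikhfukhyuyawaf.

rikhfukhyuyawaf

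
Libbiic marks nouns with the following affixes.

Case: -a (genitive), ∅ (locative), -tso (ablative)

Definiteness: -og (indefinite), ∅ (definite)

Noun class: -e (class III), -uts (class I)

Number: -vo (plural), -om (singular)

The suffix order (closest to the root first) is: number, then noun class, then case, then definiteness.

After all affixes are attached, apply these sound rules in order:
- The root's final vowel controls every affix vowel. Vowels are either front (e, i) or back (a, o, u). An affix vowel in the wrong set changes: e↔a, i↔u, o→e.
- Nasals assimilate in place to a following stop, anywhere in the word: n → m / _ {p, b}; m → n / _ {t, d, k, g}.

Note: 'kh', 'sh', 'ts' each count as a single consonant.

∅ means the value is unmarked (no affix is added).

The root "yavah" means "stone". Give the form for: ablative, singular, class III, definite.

yavahomatso

Attach number singular -om → yavahom.
Attach noun class class III -e → yavahome.
Attach case ablative -tso → yavahometso.
definiteness = definite: zero marking, form stays yavahometso.
Apply vowel harmony: yavahometso → yavahomatso.
Nasal assimilation: no change.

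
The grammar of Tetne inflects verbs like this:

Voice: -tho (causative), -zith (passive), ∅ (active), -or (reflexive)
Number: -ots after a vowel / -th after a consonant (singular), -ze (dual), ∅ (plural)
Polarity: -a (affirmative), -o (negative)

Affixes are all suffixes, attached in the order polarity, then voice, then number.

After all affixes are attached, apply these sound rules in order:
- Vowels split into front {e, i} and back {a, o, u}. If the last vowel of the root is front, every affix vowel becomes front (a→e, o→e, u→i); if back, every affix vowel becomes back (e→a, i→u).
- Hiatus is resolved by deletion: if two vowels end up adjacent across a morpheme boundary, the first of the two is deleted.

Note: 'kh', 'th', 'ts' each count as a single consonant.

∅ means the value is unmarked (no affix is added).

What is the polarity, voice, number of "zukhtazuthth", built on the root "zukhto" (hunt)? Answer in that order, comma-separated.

Segment: zukhto-a-zith-th.
polarity: -a → affirmative.
voice: -zith → passive.
number: -ots/th → singular.

affirmative, passive, singular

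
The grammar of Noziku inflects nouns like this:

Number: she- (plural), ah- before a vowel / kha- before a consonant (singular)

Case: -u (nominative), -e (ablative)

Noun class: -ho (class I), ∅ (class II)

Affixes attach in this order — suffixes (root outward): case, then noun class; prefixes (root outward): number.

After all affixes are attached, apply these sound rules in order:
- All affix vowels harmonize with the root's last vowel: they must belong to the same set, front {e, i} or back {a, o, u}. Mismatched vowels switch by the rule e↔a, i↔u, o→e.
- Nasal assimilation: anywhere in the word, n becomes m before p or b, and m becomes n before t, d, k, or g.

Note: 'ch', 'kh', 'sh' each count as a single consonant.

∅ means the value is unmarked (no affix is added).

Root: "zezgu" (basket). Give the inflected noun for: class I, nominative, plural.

Attach number plural she- → shezezgu.
Attach case nominative -u → shezezguu.
Attach noun class class I -ho → shezezguuho.
Apply vowel harmony: shezezguuho → shazezguuho.
Nasal assimilation: no change.

shazezguuho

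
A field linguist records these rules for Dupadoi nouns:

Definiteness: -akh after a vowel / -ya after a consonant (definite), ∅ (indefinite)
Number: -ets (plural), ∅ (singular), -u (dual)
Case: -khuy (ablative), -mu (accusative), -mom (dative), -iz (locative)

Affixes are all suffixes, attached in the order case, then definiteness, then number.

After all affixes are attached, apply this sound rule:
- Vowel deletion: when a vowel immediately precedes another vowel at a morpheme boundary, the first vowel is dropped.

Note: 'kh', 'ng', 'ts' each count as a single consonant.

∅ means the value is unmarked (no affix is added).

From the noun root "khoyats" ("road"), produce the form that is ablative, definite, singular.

Attach case ablative -khuy → khoyatskhuy.
Attach definiteness definite -ya (after consonant 'y') → khoyatskhuyya.
number = singular: zero marking, form stays khoyatskhuyya.
Vowel deletion: no change.

khoyatskhuyya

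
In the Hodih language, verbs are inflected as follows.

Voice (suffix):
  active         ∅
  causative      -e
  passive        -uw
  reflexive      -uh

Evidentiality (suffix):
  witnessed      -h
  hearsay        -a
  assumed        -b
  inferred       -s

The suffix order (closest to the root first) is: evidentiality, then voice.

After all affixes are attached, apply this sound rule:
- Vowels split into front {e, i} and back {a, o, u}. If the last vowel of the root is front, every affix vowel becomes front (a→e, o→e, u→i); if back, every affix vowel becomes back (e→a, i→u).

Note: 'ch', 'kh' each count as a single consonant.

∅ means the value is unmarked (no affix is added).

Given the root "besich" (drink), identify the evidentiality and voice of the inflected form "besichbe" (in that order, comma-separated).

Segment: besich-b-e.
evidentiality: -b → assumed.
voice: -e → causative.

assumed, causative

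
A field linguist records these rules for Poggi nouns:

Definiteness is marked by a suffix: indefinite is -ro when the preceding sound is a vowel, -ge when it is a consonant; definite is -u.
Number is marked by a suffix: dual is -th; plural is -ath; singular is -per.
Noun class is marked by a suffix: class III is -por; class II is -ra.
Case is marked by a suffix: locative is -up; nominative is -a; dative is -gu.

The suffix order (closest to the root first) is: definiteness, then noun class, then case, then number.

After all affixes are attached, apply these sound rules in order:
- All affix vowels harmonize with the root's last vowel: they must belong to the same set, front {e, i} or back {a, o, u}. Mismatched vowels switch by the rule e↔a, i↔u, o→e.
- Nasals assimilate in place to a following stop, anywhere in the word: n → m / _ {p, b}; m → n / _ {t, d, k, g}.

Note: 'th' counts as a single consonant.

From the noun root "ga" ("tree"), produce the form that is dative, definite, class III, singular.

Attach definiteness definite -u → gau.
Attach noun class class III -por → gaupor.
Attach case dative -gu → gauporgu.
Attach number singular -per → gauporguper.
Apply vowel harmony: gauporguper → gauporgupar.
Nasal assimilation: no change.

gauporgupar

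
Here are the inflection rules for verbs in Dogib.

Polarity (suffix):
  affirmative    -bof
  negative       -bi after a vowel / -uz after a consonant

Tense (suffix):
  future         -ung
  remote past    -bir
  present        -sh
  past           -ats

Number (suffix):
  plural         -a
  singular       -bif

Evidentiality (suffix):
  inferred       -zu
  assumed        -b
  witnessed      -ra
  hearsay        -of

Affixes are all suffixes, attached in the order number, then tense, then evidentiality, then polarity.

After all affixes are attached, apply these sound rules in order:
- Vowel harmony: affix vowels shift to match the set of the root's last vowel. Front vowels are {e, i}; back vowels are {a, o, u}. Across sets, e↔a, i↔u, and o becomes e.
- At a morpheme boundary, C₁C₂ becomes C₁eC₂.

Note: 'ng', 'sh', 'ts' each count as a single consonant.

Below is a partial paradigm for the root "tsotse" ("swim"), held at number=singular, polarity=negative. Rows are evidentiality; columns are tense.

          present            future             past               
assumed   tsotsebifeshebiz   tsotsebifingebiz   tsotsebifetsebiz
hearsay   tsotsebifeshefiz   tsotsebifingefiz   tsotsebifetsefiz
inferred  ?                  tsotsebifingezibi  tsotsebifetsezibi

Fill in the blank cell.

Attach number singular -bif → tsotsebif.
Attach tense present -sh → tsotsebifsh.
Attach evidentiality inferred -zu → tsotsebifshzu.
Attach polarity negative -bi (after vowel 'u') → tsotsebifshzubi.
Apply vowel harmony: tsotsebifshzubi → tsotsebifshzibi.
Apply epenthesis: tsotsebifshzibi → tsotsebifeshezibi.

tsotsebifeshezibi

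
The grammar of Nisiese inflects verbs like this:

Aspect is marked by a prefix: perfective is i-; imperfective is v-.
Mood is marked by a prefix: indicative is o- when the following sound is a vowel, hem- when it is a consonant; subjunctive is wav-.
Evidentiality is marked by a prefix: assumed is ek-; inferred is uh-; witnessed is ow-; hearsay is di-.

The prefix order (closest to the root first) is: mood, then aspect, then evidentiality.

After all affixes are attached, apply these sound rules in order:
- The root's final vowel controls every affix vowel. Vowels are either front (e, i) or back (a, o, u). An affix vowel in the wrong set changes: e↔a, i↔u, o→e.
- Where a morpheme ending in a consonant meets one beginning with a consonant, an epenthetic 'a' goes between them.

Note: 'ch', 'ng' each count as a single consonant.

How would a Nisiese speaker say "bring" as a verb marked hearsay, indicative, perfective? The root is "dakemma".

Attach mood indicative hem- (before consonant 'd') → hemdakemma.
Attach aspect perfective i- → ihemdakemma.
Attach evidentiality hearsay di- → diihemdakemma.
Apply vowel harmony: diihemdakemma → duuhamdakemma.
Apply epenthesis: duuhamdakemma → duuhamadakemma.

duuhamadakemma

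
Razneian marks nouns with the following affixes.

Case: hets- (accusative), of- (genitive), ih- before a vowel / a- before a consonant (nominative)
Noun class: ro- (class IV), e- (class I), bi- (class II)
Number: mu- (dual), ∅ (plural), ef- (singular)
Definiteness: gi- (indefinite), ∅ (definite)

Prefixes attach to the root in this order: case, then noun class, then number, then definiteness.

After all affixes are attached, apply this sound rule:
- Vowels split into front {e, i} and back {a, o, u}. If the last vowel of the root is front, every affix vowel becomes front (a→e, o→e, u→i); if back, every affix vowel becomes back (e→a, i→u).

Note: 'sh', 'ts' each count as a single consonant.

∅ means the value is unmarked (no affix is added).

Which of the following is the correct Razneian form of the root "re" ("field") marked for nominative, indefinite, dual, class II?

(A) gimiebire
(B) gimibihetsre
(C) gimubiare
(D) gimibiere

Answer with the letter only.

D

Attach case nominative a- (before consonant 'r') → are.
Attach noun class class II bi- → biare.
Attach number dual mu- → mubiare.
Attach definiteness indefinite gi- → gimubiare.
Apply vowel harmony: gimubiare → gimibiere.
So the correct form is gimibiere, option (D).
(C) gimubiare is wrong: it fails to apply the sound rule(s).
(B) gimibihetsre is wrong: it uses accusative instead of nominative for case.
(A) gimiebire is wrong: it has the affixes in the wrong order.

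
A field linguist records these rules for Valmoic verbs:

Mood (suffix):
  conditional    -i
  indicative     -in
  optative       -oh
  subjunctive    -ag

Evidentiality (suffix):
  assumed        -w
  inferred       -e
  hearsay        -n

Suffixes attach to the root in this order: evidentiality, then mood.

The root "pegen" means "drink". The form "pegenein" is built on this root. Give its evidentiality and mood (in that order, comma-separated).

Segment: pegen-e-in.
evidentiality: -e → inferred.
mood: -in → indicative.

inferred, indicative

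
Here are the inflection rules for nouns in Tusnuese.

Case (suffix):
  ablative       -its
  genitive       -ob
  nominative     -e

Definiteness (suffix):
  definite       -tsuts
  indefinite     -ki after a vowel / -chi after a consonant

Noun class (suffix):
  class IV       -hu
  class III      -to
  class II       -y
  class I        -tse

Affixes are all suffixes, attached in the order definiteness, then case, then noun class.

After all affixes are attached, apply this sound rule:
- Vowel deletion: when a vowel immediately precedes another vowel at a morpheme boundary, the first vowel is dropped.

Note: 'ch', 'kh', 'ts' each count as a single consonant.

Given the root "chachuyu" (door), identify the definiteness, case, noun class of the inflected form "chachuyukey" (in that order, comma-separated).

indefinite, nominative, class II

Segment: chachuyu-ki-e-y.
definiteness: -ki/chi → indefinite.
case: -e → nominative.
noun class: -y → class II.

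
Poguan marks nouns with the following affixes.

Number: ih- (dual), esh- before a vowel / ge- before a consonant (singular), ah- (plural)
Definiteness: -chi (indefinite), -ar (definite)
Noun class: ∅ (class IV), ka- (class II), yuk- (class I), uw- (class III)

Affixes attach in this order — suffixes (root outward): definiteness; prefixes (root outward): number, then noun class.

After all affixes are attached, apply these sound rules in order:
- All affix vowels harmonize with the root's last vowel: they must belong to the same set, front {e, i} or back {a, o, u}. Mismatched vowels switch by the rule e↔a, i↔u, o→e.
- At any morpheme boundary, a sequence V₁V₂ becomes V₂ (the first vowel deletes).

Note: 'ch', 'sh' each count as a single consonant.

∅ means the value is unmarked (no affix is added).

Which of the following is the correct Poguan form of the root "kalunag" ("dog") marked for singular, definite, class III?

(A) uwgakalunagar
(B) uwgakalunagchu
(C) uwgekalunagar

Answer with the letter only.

A

Attach number singular ge- (before consonant 'k') → gekalunag.
Attach definiteness definite -ar → gekalunagar.
Attach noun class class III uw- → uwgekalunagar.
Apply vowel harmony: uwgekalunagar → uwgakalunagar.
Vowel deletion: no change.
So the correct form is uwgakalunagar, option (A).
(B) uwgakalunagchu is wrong: it uses indefinite instead of definite for definiteness.
(C) uwgekalunagar is wrong: it fails to apply the sound rule(s).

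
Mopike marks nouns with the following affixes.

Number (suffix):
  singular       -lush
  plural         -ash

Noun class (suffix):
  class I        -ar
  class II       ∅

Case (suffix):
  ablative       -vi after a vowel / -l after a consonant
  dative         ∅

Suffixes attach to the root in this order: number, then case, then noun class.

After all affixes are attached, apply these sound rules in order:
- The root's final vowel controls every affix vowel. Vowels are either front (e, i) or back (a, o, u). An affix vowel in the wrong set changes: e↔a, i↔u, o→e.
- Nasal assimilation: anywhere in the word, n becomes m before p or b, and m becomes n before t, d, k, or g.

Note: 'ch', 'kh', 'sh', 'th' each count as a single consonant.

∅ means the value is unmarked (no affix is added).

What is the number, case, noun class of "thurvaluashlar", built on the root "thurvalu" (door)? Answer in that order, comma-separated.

plural, ablative, class I

Segment: thurvalu-ash-l-ar.
number: -ash → plural.
case: -vi/l → ablative.
noun class: -ar → class I.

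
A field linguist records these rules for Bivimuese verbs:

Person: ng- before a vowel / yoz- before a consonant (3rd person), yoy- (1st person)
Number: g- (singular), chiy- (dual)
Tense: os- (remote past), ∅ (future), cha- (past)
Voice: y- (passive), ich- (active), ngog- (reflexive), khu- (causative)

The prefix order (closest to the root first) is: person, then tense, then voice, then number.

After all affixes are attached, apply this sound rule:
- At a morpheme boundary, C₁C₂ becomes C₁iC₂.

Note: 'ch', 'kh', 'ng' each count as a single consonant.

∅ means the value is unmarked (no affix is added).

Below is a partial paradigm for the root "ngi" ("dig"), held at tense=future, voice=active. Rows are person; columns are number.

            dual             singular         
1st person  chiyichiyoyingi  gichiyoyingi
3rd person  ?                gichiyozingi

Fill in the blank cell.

chiyichiyozingi

Attach person 3rd person yoz- (before consonant 'ng') → yozngi.
tense = future: zero marking, form stays yozngi.
Attach voice active ich- → ichyozngi.
Attach number dual chiy- → chiyichyozngi.
Apply epenthesis: chiyichyozngi → chiyichiyozingi.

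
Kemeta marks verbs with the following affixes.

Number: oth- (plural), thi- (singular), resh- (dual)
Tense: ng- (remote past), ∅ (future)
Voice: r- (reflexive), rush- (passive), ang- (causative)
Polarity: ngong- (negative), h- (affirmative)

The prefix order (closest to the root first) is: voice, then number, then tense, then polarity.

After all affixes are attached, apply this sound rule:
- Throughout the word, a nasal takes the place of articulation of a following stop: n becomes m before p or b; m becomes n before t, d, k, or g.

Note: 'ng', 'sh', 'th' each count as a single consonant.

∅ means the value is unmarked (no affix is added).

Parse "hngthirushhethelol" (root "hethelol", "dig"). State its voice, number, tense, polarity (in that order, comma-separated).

Segment: h-ng-thi-rush-hethelol.
voice: rush- → passive.
number: thi- → singular.
tense: ng- → remote past.
polarity: h- → affirmative.

passive, singular, remote past, affirmative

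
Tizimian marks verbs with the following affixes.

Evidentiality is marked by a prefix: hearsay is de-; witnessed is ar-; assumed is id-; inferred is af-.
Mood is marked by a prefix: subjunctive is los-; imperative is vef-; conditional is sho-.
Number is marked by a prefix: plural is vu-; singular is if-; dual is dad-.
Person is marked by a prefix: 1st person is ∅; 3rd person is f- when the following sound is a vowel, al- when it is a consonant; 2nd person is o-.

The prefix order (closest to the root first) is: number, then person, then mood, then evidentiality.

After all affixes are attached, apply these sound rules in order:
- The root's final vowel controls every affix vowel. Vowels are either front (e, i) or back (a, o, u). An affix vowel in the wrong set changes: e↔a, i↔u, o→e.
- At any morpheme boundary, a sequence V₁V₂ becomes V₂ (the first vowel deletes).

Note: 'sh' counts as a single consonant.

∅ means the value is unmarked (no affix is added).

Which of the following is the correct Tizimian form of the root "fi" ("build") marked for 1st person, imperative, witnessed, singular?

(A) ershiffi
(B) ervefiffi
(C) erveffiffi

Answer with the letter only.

Attach number singular if- → iffi.
person = 1st person: zero marking, form stays iffi.
Attach mood imperative vef- → vefiffi.
Attach evidentiality witnessed ar- → arvefiffi.
Apply vowel harmony: arvefiffi → ervefiffi.
Vowel deletion: no change.
So the correct form is ervefiffi, option (B).
(C) erveffiffi is wrong: it uses 3rd person instead of 1st person for person.
(A) ershiffi is wrong: it uses conditional instead of imperative for mood.

B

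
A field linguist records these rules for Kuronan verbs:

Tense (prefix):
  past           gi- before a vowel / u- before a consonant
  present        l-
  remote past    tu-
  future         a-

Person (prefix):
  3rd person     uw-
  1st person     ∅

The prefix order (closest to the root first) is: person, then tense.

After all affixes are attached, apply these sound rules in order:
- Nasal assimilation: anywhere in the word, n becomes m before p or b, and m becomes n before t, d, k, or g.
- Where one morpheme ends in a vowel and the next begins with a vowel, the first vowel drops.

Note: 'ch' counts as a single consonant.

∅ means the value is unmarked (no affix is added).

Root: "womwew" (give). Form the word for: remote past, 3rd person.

tuwwomwew

Attach person 3rd person uw- → uwwomwew.
Attach tense remote past tu- → tuuwwomwew.
Nasal assimilation: no change.
Apply vowel deletion: tuuwwomwew → tuwwomwew.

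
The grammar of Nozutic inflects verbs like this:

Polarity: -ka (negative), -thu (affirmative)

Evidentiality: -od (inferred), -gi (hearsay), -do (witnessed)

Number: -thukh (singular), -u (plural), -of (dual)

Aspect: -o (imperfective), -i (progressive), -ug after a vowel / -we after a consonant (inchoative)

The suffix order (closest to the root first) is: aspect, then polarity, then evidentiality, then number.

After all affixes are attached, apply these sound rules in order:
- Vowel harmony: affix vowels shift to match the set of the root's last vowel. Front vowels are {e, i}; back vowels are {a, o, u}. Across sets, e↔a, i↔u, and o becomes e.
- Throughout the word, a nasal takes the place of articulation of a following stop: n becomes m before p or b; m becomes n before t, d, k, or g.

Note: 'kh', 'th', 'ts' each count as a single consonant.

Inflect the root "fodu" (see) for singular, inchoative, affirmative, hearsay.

foduugthuguthukh

Attach aspect inchoative -ug (after vowel 'u') → foduug.
Attach polarity affirmative -thu → foduugthu.
Attach evidentiality hearsay -gi → foduugthugi.
Attach number singular -thukh → foduugthugithukh.
Apply vowel harmony: foduugthugithukh → foduugthuguthukh.
Nasal assimilation: no change.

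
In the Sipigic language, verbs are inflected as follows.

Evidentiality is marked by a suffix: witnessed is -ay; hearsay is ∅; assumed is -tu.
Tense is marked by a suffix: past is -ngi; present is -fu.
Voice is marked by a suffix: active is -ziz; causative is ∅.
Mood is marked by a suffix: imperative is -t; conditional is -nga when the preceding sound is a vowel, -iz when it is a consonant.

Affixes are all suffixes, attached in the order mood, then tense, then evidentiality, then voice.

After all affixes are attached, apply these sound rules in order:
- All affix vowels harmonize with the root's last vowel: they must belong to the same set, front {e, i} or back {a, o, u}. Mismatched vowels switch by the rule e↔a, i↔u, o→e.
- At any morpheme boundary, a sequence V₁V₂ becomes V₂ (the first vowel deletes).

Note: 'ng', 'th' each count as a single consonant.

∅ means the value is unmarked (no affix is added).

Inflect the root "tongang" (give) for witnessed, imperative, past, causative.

tongangtngay

Attach mood imperative -t → tongangt.
Attach tense past -ngi → tongangtngi.
Attach evidentiality witnessed -ay → tongangtngiay.
voice = causative: zero marking, form stays tongangtngiay.
Apply vowel harmony: tongangtngiay → tongangtnguay.
Apply vowel deletion: tongangtnguay → tongangtngay.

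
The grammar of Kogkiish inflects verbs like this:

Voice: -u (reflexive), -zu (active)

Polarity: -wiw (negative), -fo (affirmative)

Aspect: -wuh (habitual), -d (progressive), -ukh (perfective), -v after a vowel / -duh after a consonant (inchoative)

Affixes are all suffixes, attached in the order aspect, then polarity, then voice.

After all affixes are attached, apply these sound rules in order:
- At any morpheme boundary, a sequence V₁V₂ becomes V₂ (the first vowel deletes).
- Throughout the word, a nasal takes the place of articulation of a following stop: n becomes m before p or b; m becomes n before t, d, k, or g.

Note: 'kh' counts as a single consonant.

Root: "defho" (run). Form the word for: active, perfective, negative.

Attach aspect perfective -ukh → defhoukh.
Attach polarity negative -wiw → defhoukhwiw.
Attach voice active -zu → defhoukhwiwzu.
Apply vowel deletion: defhoukhwiwzu → defhukhwiwzu.
Nasal assimilation: no change.

defhukhwiwzu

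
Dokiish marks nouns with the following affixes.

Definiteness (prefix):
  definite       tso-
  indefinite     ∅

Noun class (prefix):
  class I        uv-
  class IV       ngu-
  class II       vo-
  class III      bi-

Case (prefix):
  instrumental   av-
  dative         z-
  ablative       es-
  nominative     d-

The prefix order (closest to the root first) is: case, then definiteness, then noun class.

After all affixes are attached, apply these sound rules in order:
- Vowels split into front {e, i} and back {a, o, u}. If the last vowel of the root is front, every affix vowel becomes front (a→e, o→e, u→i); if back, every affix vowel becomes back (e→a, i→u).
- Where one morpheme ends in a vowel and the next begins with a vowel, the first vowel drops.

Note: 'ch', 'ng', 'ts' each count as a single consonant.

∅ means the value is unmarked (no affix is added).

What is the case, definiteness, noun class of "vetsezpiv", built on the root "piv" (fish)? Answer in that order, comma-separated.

dative, definite, class II

Segment: vo-tso-z-piv.
case: z- → dative.
definiteness: tso- → definite.
noun class: vo- → class II.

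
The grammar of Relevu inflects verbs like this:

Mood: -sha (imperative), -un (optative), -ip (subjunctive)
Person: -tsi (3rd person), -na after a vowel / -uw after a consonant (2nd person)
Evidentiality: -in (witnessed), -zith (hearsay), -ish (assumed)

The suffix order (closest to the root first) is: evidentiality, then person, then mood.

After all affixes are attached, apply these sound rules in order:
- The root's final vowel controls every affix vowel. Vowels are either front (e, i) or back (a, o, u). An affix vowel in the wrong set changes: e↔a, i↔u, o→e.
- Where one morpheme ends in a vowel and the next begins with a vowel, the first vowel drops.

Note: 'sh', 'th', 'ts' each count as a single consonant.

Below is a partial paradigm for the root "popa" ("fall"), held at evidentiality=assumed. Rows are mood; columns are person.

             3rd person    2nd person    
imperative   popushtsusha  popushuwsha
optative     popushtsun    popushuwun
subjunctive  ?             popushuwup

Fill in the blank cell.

Attach evidentiality assumed -ish → popaish.
Attach person 3rd person -tsi → popaishtsi.
Attach mood subjunctive -ip → popaishtsiip.
Apply vowel harmony: popaishtsiip → popaushtsuup.
Apply vowel deletion: popaushtsuup → popushtsup.

popushtsup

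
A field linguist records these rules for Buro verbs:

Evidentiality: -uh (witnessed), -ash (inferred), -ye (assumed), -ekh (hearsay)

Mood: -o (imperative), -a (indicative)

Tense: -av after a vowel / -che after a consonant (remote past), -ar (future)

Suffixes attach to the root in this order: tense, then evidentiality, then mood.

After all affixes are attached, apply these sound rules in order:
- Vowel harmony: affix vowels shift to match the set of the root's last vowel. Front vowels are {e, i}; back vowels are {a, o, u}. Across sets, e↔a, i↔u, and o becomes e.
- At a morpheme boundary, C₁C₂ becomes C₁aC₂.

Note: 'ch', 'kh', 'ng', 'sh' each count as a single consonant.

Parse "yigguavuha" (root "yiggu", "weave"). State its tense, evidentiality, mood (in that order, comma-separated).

Segment: yiggu-av-uh-a.
tense: -av/che → remote past.
evidentiality: -uh → witnessed.
mood: -a → indicative.

remote past, witnessed, indicative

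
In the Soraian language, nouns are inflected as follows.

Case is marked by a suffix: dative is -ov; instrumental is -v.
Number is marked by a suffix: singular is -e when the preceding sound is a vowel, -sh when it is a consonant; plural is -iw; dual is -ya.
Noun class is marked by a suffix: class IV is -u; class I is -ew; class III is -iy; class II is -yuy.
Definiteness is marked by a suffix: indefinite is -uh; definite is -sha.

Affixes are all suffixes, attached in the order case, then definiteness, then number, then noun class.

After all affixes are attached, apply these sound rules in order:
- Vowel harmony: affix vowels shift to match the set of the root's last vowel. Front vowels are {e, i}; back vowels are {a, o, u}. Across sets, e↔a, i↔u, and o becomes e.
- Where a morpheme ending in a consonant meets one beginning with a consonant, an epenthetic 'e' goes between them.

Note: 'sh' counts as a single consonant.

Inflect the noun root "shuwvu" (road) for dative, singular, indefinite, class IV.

Attach case dative -ov → shuwvuov.
Attach definiteness indefinite -uh → shuwvuovuh.
Attach number singular -sh (after consonant 'h') → shuwvuovuhsh.
Attach noun class class IV -u → shuwvuovuhshu.
Vowel harmony: no change.
Apply epenthesis: shuwvuovuhshu → shuwvuovuheshu.

shuwvuovuheshu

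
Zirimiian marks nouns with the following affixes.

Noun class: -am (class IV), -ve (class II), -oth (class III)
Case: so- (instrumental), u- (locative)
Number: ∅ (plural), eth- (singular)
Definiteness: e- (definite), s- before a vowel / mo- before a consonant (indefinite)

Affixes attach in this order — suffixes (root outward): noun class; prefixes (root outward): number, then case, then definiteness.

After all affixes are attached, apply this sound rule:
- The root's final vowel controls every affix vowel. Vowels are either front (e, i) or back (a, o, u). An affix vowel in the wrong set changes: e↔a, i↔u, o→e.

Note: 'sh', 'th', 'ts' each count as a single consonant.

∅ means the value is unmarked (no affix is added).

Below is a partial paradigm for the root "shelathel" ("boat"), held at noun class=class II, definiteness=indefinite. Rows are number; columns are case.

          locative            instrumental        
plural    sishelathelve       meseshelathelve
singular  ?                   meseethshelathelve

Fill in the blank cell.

siethshelathelve

Attach number singular eth- → ethshelathel.
Attach case locative u- → uethshelathel.
Attach noun class class II -ve → uethshelathelve.
Attach definiteness indefinite s- (before vowel 'u') → suethshelathelve.
Apply vowel harmony: suethshelathelve → siethshelathelve.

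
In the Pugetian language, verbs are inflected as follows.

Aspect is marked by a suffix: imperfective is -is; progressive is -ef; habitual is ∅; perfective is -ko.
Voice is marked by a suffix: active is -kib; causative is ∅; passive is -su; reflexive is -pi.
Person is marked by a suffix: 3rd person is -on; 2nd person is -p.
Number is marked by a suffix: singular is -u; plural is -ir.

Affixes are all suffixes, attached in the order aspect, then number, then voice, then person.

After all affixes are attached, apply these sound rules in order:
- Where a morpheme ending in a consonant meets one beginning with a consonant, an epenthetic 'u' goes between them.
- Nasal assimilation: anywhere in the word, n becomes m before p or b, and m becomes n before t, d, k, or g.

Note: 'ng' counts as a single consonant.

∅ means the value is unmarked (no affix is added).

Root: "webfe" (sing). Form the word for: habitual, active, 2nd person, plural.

webfeirukibup

aspect = habitual: zero marking, form stays webfe.
Attach number plural -ir → webfeir.
Attach voice active -kib → webfeirkib.
Attach person 2nd person -p → webfeirkibp.
Apply epenthesis: webfeirkibp → webfeirukibup.
Nasal assimilation: no change.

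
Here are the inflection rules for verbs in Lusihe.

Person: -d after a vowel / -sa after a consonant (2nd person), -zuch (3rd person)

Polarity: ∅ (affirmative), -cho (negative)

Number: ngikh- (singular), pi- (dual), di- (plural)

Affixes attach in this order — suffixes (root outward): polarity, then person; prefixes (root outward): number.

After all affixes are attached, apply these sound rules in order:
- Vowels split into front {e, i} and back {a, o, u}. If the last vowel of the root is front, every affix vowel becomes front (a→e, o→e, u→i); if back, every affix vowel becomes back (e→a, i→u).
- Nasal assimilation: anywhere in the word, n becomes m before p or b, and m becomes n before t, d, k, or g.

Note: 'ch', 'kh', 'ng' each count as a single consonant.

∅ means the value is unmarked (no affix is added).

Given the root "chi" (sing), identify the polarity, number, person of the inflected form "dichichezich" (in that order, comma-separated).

Segment: di-chi-cho-zuch.
polarity: -cho → negative.
number: di- → plural.
person: -zuch → 3rd person.

negative, plural, 3rd person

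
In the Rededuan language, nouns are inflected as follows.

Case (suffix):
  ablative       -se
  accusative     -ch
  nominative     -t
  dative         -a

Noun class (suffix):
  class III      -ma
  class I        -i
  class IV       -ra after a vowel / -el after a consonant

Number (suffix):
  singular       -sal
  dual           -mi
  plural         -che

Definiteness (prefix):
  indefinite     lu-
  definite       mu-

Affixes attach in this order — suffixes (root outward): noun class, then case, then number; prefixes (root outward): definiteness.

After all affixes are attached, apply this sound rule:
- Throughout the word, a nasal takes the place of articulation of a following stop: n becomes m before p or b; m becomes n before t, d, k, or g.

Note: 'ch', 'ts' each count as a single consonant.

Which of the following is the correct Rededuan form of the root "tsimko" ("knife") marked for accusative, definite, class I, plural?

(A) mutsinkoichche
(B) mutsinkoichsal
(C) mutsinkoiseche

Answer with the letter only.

Attach noun class class I -i → tsimkoi.
Attach case accusative -ch → tsimkoich.
Attach definiteness definite mu- → mutsimkoich.
Attach number plural -che → mutsimkoichche.
Apply nasal assimilation: mutsimkoichche → mutsinkoichche.
So the correct form is mutsinkoichche, option (A).
(B) mutsinkoichsal is wrong: it uses singular instead of plural for number.
(C) mutsinkoiseche is wrong: it uses ablative instead of accusative for case.

A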